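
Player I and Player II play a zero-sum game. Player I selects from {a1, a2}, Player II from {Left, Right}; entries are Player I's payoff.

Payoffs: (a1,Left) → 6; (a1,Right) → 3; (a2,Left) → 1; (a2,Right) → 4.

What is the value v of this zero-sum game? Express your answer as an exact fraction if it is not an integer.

Row minima: a1 → 3, a2 → 1; maximin = 3.
Column maxima: Left → 6, Right → 4; minimax = 4.
3 ≠ 4, so there is no saddle point; optimal play is mixed.
Let Player I play a1 with probability p. Expected payoff against Left: 6p + 1(1−p) = 5p + 1; against Right: 3p + 4(1−p) = −p + 4.
Setting these equal: 5p + 1 = −p + 4 ⇒ 6p = 3 ⇒ p = 1/2, and the value is (5)·(1/2) + 1 = 7/2.
For Player II: with q = P(Left), equating a1's and a2's payoffs gives 3q + 3 = −3q + 4 ⇒ q = 1/6.

7/2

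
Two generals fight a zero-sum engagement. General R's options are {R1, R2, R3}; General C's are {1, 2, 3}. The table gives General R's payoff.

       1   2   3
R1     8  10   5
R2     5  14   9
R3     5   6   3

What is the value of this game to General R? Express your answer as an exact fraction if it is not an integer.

Row minima: R1 → 5, R2 → 5, R3 → 3; maximin = 5.
Column maxima: 1 → 8, 2 → 14, 3 → 9; minimax = 8.
5 ≠ 8, so there is no saddle point; optimal play is mixed.
R3 is strictly dominated by R1, so General R never plays it.
2 is strictly dominated by 1 (it gives General R strictly more in every row), so General C never plays it.
On the remaining 2×2 (R1, R2 vs 1, 3):
Let General R play R1 with probability p. Expected payoff against 1: 8p + 5(1−p) = 3p + 5; against 3: 5p + 9(1−p) = −4p + 9.
Setting these equal: 3p + 5 = −4p + 9 ⇒ 7p = 4 ⇒ p = 4/7, and the value is (3)·(4/7) + 5 = 47/7.
For General C: with q = P(1), equating R1's and R2's payoffs gives 3q + 5 = −4q + 9 ⇒ q = 4/7.

47/7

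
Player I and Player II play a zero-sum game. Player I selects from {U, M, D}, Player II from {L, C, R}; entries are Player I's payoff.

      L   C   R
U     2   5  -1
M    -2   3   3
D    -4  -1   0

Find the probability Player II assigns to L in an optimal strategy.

1/2

Row minima: U → -1, M → -2, D → -4; maximin = -1.
Column maxima: L → 2, C → 5, R → 3; minimax = 2.
-1 ≠ 2, so there is no saddle point; optimal play is mixed.
D is strictly dominated by M, so Player I never plays it.
C is strictly dominated by L (it gives Player I strictly more in every row), so Player II never plays it.
On the remaining 2×2 (U, M vs L, R):
Let Player I play U with probability p. Expected payoff against L: 2p + (-2)(1−p) = 4p − 2; against R: (-1)p + 3(1−p) = −4p + 3.
Setting these equal: 4p − 2 = −4p + 3 ⇒ 8p = 5 ⇒ p = 5/8, and the value is (4)·(5/8) − 2 = 1/2.
For Player II: with q = P(L), equating U's and M's payoffs gives 3q − 1 = −5q + 3 ⇒ q = 1/2.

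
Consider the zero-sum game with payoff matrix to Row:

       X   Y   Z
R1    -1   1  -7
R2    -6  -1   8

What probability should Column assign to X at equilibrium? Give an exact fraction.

Row minima: R1 → -7, R2 → -6; maximin = -6.
Column maxima: X → -1, Y → 1, Z → 8; minimax = -1.
-6 ≠ -1, so there is no saddle point; optimal play is mixed.
Y is strictly dominated by X (it gives Row strictly more in every row), so Column never plays it.
On the remaining 2×2 (R1, R2 vs X, Z):
Let Row play R1 with probability p. Expected payoff against X: (-1)p + (-6)(1−p) = 5p − 6; against Z: (-7)p + 8(1−p) = −15p + 8.
Setting these equal: 5p − 6 = −15p + 8 ⇒ 20p = 14 ⇒ p = 7/10, and the value is (5)·(7/10) − 6 = -5/2.
For Column: with q = P(X), equating R1's and R2's payoffs gives 6q − 7 = −14q + 8 ⇒ q = 3/4.

3/4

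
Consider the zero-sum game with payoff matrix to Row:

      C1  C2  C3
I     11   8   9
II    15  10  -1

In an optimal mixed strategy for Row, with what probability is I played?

Row minima: I → 8, II → -1; maximin = 8.
Column maxima: C1 → 15, C2 → 10, C3 → 9; minimax = 9.
8 ≠ 9, so there is no saddle point; optimal play is mixed.
C1 is strictly dominated by C2 (it gives Row strictly more in every row), so Column never plays it.
On the remaining 2×2 (I, II vs C2, C3):
Let Row play I with probability p. Expected payoff against C2: 8p + 10(1−p) = −2p + 10; against C3: 9p + (-1)(1−p) = 10p − 1.
Setting these equal: −2p + 10 = 10p − 1 ⇒ −12p = -11 ⇒ p = 11/12, and the value is (-2)·(11/12) + 10 = 49/6.
For Column: with q = P(C2), equating I's and II's payoffs gives −q + 9 = 11q − 1 ⇒ q = 5/6.

11/12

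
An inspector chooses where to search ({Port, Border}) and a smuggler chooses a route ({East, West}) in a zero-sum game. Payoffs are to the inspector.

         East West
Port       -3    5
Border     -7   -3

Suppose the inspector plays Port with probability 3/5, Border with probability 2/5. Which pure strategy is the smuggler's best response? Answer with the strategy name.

East

If the smuggler plays East, the inspector's expected payoff is (3/5)·(-3) + (2/5)·(-7) = -23/5.
If the smuggler plays West, the inspector's expected payoff is (3/5)·5 + (2/5)·(-3) = 9/5.
The smuggler minimizes the inspector's payoff; the smallest is -23/5, so the best response is East.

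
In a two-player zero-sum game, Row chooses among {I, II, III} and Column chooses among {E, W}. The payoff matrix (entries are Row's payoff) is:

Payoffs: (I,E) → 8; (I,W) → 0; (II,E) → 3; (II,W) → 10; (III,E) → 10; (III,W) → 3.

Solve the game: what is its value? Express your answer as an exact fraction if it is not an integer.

Row minima: I → 0, II → 3, III → 3; maximin = 3.
Column maxima: E → 10, W → 10; minimax = 10.
3 ≠ 10, so there is no saddle point; optimal play is mixed.
I is strictly dominated by III, so Row never plays it.
On the remaining 2×2 (II, III vs E, W):
Let Row play II with probability p. Expected payoff against E: 3p + 10(1−p) = −7p + 10; against W: 10p + 3(1−p) = 7p + 3.
Setting these equal: −7p + 10 = 7p + 3 ⇒ −14p = -7 ⇒ p = 1/2, and the value is (-7)·(1/2) + 10 = 13/2.
For Column: with q = P(E), equating II's and III's payoffs gives −7q + 10 = 7q + 3 ⇒ q = 1/2.

13/2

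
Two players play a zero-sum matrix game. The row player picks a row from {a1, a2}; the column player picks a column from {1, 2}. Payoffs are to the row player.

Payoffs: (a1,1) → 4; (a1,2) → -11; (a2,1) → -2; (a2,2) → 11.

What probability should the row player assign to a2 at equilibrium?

15/28

Row minima: a1 → -11, a2 → -2; maximin = -2.
Column maxima: 1 → 4, 2 → 11; minimax = 4.
-2 ≠ 4, so there is no saddle point; optimal play is mixed.
Let the row player play a1 with probability p. Expected payoff against 1: 4p + (-2)(1−p) = 6p − 2; against 2: (-11)p + 11(1−p) = −22p + 11.
Setting these equal: 6p − 2 = −22p + 11 ⇒ 28p = 13 ⇒ p = 13/28, and the value is (6)·(13/28) − 2 = 11/14.
For the column player: with q = P(1), equating a1's and a2's payoffs gives 15q − 11 = −13q + 11 ⇒ q = 11/14.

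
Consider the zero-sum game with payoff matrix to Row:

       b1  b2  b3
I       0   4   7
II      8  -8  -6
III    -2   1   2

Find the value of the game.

8/5

Row minima: I → 0, II → -8, III → -2; maximin = 0.
Column maxima: b1 → 8, b2 → 4, b3 → 7; minimax = 4.
0 ≠ 4, so there is no saddle point; optimal play is mixed.
III is strictly dominated by I, so Row never plays it.
b3 is strictly dominated by b2 (it gives Row strictly more in every row), so Column never plays it.
On the remaining 2×2 (I, II vs b1, b2):
Let Row play I with probability p. Expected payoff against b1: 0p + 8(1−p) = −8p + 8; against b2: 4p + (-8)(1−p) = 12p − 8.
Setting these equal: −8p + 8 = 12p − 8 ⇒ −20p = -16 ⇒ p = 4/5, and the value is (-8)·(4/5) + 8 = 8/5.
For Column: with q = P(b1), equating I's and II's payoffs gives −4q + 4 = 16q − 8 ⇒ q = 3/5.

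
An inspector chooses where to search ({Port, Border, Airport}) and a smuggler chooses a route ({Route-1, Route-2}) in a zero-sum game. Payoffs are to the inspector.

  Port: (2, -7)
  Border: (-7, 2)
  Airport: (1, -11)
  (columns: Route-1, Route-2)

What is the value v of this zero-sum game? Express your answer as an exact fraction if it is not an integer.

Row minima: Port → -7, Border → -7, Airport → -11; maximin = -7.
Column maxima: Route-1 → 2, Route-2 → 2; minimax = 2.
-7 ≠ 2, so there is no saddle point; optimal play is mixed.
Airport is strictly dominated by Port, so the inspector never plays it.
On the remaining 2×2 (Port, Border vs Route-1, Route-2):
Let the inspector play Port with probability p. Expected payoff against Route-1: 2p + (-7)(1−p) = 9p − 7; against Route-2: (-7)p + 2(1−p) = −9p + 2.
Setting these equal: 9p − 7 = −9p + 2 ⇒ 18p = 9 ⇒ p = 1/2, and the value is (9)·(1/2) − 7 = -5/2.
For the smuggler: with q = P(Route-1), equating Port's and Border's payoffs gives 9q − 7 = −9q + 2 ⇒ q = 1/2.

-5/2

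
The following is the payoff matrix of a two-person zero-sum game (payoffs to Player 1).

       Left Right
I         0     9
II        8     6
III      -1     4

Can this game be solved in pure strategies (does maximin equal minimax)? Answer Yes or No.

Row minima: I → 0, II → 6, III → -1; maximin = 6.
Column maxima: Left → 8, Right → 9; minimax = 8.
6 ≠ 8, so no pure-strategy equilibrium exists.

No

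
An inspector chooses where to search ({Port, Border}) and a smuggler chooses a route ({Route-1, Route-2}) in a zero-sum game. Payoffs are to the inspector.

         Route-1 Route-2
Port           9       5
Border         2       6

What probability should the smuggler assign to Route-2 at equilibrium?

7/8

Row minima: Port → 5, Border → 2; maximin = 5.
Column maxima: Route-1 → 9, Route-2 → 6; minimax = 6.
5 ≠ 6, so there is no saddle point; optimal play is mixed.
Let the inspector play Port with probability p. Expected payoff against Route-1: 9p + 2(1−p) = 7p + 2; against Route-2: 5p + 6(1−p) = −p + 6.
Setting these equal: 7p + 2 = −p + 6 ⇒ 8p = 4 ⇒ p = 1/2, and the value is (7)·(1/2) + 2 = 11/2.
For the smuggler: with q = P(Route-1), equating Port's and Border's payoffs gives 4q + 5 = −4q + 6 ⇒ q = 1/8.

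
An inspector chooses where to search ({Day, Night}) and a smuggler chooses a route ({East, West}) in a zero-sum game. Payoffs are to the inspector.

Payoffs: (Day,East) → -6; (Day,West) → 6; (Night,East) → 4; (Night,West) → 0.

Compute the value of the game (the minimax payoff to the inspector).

Row minima: Day → -6, Night → 0; maximin = 0.
Column maxima: East → 4, West → 6; minimax = 4.
0 ≠ 4, so there is no saddle point; optimal play is mixed.
Let the inspector play Day with probability p. Expected payoff against East: (-6)p + 4(1−p) = −10p + 4; against West: 6p + 0(1−p) = 6p.
Setting these equal: −10p + 4 = 6p ⇒ −16p = -4 ⇒ p = 1/4, and the value is (-10)·(1/4) + 4 = 3/2.
For the smuggler: with q = P(East), equating Day's and Night's payoffs gives −12q + 6 = 4q ⇒ q = 3/8.

3/2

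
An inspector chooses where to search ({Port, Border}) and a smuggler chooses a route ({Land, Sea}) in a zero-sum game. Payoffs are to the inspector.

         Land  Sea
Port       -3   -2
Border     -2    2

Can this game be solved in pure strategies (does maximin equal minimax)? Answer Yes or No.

Yes

Row minima: Port → -3, Border → -2; maximin = -2.
Column maxima: Land → -2, Sea → 2; minimax = -2.
maximin = minimax = -2, so a saddle point exists.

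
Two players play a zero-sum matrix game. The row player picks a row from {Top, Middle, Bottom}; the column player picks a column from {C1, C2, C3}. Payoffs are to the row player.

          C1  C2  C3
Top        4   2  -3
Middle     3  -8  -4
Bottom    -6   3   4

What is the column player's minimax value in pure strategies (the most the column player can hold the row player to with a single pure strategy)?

Column maxima: C1 → 4, C2 → 3, C3 → 4.
The smallest of these is 3.

3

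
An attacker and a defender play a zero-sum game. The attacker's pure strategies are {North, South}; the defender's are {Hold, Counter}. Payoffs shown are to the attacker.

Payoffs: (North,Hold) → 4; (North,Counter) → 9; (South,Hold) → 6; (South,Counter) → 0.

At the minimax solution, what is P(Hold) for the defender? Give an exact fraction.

Row minima: North → 4, South → 0; maximin = 4.
Column maxima: Hold → 6, Counter → 9; minimax = 6.
4 ≠ 6, so there is no saddle point; optimal play is mixed.
Let the attacker play North with probability p. Expected payoff against Hold: 4p + 6(1−p) = −2p + 6; against Counter: 9p + 0(1−p) = 9p.
Setting these equal: −2p + 6 = 9p ⇒ −11p = -6 ⇒ p = 6/11, and the value is (-2)·(6/11) + 6 = 54/11.
For the defender: with q = P(Hold), equating North's and South's payoffs gives −5q + 9 = 6q ⇒ q = 9/11.

9/11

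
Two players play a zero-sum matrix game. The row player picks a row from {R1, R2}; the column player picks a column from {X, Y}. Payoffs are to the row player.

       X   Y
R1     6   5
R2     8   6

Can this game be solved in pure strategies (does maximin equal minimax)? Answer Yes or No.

Row minima: R1 → 5, R2 → 6; maximin = 6.
Column maxima: X → 8, Y → 6; minimax = 6.
maximin = minimax = 6, so a saddle point exists.

Yes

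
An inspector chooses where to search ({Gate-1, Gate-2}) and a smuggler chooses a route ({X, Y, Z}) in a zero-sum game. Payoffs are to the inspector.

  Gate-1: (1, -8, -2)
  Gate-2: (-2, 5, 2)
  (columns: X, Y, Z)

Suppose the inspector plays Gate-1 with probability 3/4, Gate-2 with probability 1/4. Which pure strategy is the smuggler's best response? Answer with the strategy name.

If the smuggler plays X, the inspector's expected payoff is (3/4)·1 + (1/4)·(-2) = 1/4.
If the smuggler plays Y, the inspector's expected payoff is (3/4)·(-8) + (1/4)·5 = -19/4.
If the smuggler plays Z, the inspector's expected payoff is (3/4)·(-2) + (1/4)·2 = -1.
The smuggler minimizes the inspector's payoff; the smallest is -19/4, so the best response is Y.

Y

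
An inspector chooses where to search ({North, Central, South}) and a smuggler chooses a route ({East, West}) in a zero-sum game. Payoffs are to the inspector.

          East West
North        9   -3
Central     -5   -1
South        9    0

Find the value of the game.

Row minima: North → -3, Central → -5, South → 0; maximin = 0.
Column maxima: East → 9, West → 0; minimax = 0.
Since maximin = minimax = 0, there is a saddle point and the value is 0.

0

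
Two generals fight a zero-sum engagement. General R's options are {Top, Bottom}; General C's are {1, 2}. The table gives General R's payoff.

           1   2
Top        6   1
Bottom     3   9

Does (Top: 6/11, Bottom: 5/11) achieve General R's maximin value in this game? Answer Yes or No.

Against 1 this mix gives (6/11)·6 + (5/11)·3 = 51/11.
Against 2 this mix gives (6/11)·1 + (5/11)·9 = 51/11.
All of General C's active replies (1, 2) yield 51/11, and no column does worse for General R. The mix makes General C indifferent and guarantees 51/11, so it is optimal.

Yes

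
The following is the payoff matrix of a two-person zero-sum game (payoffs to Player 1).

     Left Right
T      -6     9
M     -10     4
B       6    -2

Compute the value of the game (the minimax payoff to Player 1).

Row minima: T → -6, M → -10, B → -2; maximin = -2.
Column maxima: Left → 6, Right → 9; minimax = 6.
-2 ≠ 6, so there is no saddle point; optimal play is mixed.
M is strictly dominated by T, so Player 1 never plays it.
On the remaining 2×2 (T, B vs Left, Right):
Let Player 1 play T with probability p. Expected payoff against Left: (-6)p + 6(1−p) = −12p + 6; against Right: 9p + (-2)(1−p) = 11p − 2.
Setting these equal: −12p + 6 = 11p − 2 ⇒ −23p = -8 ⇒ p = 8/23, and the value is (-12)·(8/23) + 6 = 42/23.
For Player 2: with q = P(Left), equating T's and B's payoffs gives −15q + 9 = 8q − 2 ⇒ q = 11/23.

42/23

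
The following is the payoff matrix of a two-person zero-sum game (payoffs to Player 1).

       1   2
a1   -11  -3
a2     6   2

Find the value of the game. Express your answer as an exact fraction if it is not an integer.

Row minima: a1 → -11, a2 → 2; maximin = 2.
Column maxima: 1 → 6, 2 → 2; minimax = 2.
Since maximin = minimax = 2, there is a saddle point and the value is 2.

2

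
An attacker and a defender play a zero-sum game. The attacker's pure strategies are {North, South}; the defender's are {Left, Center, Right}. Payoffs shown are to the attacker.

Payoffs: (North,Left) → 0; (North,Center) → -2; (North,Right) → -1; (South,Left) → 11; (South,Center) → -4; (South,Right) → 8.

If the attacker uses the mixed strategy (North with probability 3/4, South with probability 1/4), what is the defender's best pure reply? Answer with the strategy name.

If the defender plays Left, the attacker's expected payoff is (3/4)·0 + (1/4)·11 = 11/4.
If the defender plays Center, the attacker's expected payoff is (3/4)·(-2) + (1/4)·(-4) = -5/2.
If the defender plays Right, the attacker's expected payoff is (3/4)·(-1) + (1/4)·8 = 5/4.
The defender minimizes the attacker's payoff; the smallest is -5/2, so the best response is Center.

Center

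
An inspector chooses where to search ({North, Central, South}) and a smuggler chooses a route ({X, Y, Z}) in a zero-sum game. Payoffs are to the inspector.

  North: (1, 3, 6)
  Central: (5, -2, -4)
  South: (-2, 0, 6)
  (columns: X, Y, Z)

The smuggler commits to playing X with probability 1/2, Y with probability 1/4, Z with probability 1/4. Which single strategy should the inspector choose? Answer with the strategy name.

Expected payoff of North: (1/2)·1 + (1/4)·3 + (1/4)·6 = 11/4.
Expected payoff of Central: (1/2)·5 + (1/4)·(-2) + (1/4)·(-4) = 1.
Expected payoff of South: (1/2)·(-2) + (1/4)·0 + (1/4)·6 = 1/2.
The largest is 11/4, so the inspector's best response is North.

North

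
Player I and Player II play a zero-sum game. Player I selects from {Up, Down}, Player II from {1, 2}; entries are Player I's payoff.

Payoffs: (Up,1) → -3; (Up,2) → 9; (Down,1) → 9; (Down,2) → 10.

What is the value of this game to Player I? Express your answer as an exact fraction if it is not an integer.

Row minima: Up → -3, Down → 9; maximin = 9.
Column maxima: 1 → 9, 2 → 10; minimax = 9.
Since maximin = minimax = 9, there is a saddle point and the value is 9.

9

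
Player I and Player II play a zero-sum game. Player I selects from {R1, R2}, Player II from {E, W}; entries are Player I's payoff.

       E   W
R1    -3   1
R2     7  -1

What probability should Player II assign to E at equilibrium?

1/6

Row minima: R1 → -3, R2 → -1; maximin = -1.
Column maxima: E → 7, W → 1; minimax = 1.
-1 ≠ 1, so there is no saddle point; optimal play is mixed.
Let Player I play R1 with probability p. Expected payoff against E: (-3)p + 7(1−p) = −10p + 7; against W: 1p + (-1)(1−p) = 2p − 1.
Setting these equal: −10p + 7 = 2p − 1 ⇒ −12p = -8 ⇒ p = 2/3, and the value is (-10)·(2/3) + 7 = 1/3.
For Player II: with q = P(E), equating R1's and R2's payoffs gives −4q + 1 = 8q − 1 ⇒ q = 1/6.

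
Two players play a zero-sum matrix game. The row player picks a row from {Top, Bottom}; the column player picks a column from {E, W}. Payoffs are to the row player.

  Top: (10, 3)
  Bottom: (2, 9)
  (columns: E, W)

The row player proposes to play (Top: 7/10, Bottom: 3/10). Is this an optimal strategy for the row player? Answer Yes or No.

Against E this mix gives (7/10)·10 + (3/10)·2 = 38/5.
Against W this mix gives (7/10)·3 + (3/10)·9 = 24/5.
The column player will play W, holding the row player to 24/5. Shifting weight toward the row that does better against W would raise this floor (the equalizing mix achieves 6 against both W and E), so the proposed strategy is not optimal.

No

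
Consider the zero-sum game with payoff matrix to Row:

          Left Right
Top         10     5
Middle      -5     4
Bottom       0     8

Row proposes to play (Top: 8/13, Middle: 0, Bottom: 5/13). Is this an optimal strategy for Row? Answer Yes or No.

Yes

Against Left this mix gives (8/13)·10 + (5/13)·0 = 80/13.
Against Right this mix gives (8/13)·5 + (5/13)·8 = 80/13.
All of Column's active replies (Left, Right) yield 80/13, and no column does worse for Row. The mix makes Column indifferent and guarantees 80/13, so it is optimal.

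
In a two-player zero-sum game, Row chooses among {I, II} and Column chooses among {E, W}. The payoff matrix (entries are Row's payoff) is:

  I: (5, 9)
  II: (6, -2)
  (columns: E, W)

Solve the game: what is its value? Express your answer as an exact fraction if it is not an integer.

Row minima: I → 5, II → -2; maximin = 5.
Column maxima: E → 6, W → 9; minimax = 6.
5 ≠ 6, so there is no saddle point; optimal play is mixed.
Let Row play I with probability p. Expected payoff against E: 5p + 6(1−p) = −p + 6; against W: 9p + (-2)(1−p) = 11p − 2.
Setting these equal: −p + 6 = 11p − 2 ⇒ −12p = -8 ⇒ p = 2/3, and the value is (-1)·(2/3) + 6 = 16/3.
For Column: with q = P(E), equating I's and II's payoffs gives −4q + 9 = 8q − 2 ⇒ q = 11/12.

16/3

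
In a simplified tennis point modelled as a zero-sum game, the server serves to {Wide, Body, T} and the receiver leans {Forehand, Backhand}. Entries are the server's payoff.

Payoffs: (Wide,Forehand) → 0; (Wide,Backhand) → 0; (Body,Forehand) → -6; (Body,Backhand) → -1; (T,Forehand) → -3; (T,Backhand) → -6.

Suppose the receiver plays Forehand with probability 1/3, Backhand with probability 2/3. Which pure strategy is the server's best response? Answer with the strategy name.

Expected payoff of Wide: (1/3)·0 + (2/3)·0 = 0.
Expected payoff of Body: (1/3)·(-6) + (2/3)·(-1) = -8/3.
Expected payoff of T: (1/3)·(-3) + (2/3)·(-6) = -5.
The largest is 0, so the server's best response is Wide.

Wide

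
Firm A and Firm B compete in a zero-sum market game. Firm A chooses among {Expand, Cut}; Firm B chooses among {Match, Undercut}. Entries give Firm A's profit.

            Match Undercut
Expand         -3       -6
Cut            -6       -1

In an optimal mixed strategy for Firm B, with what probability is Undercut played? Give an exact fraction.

3/8

Row minima: Expand → -6, Cut → -6; maximin = -6.
Column maxima: Match → -3, Undercut → -1; minimax = -3.
-6 ≠ -3, so there is no saddle point; optimal play is mixed.
Let Firm A play Expand with probability p. Expected payoff against Match: (-3)p + (-6)(1−p) = 3p − 6; against Undercut: (-6)p + (-1)(1−p) = −5p − 1.
Setting these equal: 3p − 6 = −5p − 1 ⇒ 8p = 5 ⇒ p = 5/8, and the value is (3)·(5/8) − 6 = -33/8.
For Firm B: with q = P(Match), equating Expand's and Cut's payoffs gives 3q − 6 = −5q − 1 ⇒ q = 5/8.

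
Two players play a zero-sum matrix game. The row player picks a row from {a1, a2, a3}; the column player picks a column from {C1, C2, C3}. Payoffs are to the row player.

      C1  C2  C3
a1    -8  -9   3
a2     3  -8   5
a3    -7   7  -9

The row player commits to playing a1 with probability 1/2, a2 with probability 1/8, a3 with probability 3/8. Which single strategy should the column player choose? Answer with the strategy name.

If the column player plays C1, the row player's expected payoff is (1/2)·(-8) + (1/8)·3 + (3/8)·(-7) = -25/4.
If the column player plays C2, the row player's expected payoff is (1/2)·(-9) + (1/8)·(-8) + (3/8)·7 = -23/8.
If the column player plays C3, the row player's expected payoff is (1/2)·3 + (1/8)·5 + (3/8)·(-9) = -5/4.
The column player minimizes the row player's payoff; the smallest is -25/4, so the best response is C1.

C1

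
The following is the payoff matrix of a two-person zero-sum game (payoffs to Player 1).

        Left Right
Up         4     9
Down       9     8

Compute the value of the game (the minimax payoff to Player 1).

Row minima: Up → 4, Down → 8; maximin = 8.
Column maxima: Left → 9, Right → 9; minimax = 9.
8 ≠ 9, so there is no saddle point; optimal play is mixed.
Let Player 1 play Up with probability p. Expected payoff against Left: 4p + 9(1−p) = −5p + 9; against Right: 9p + 8(1−p) = p + 8.
Setting these equal: −5p + 9 = p + 8 ⇒ −6p = -1 ⇒ p = 1/6, and the value is (-5)·(1/6) + 9 = 49/6.
For Player 2: with q = P(Left), equating Up's and Down's payoffs gives −5q + 9 = q + 8 ⇒ q = 1/6.

49/6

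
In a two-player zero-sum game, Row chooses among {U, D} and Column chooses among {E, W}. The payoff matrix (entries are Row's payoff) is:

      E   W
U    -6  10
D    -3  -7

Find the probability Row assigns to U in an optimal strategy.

1/5

Row minima: U → -6, D → -7; maximin = -6.
Column maxima: E → -3, W → 10; minimax = -3.
-6 ≠ -3, so there is no saddle point; optimal play is mixed.
Let Row play U with probability p. Expected payoff against E: (-6)p + (-3)(1−p) = −3p − 3; against W: 10p + (-7)(1−p) = 17p − 7.
Setting these equal: −3p − 3 = 17p − 7 ⇒ −20p = -4 ⇒ p = 1/5, and the value is (-3)·(1/5) − 3 = -18/5.
For Column: with q = P(E), equating U's and D's payoffs gives −16q + 10 = 4q − 7 ⇒ q = 17/20.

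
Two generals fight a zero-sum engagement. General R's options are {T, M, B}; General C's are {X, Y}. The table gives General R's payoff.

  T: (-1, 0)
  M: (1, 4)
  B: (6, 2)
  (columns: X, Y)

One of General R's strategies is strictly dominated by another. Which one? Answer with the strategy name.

T

M gives a strictly higher payoff than T against every column: 1 > -1, 4 > 0.
So T is strictly dominated and General R never plays it.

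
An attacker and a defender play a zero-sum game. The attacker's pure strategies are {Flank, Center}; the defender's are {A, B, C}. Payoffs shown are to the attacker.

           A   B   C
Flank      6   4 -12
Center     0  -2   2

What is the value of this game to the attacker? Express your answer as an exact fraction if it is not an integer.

Row minima: Flank → -12, Center → -2; maximin = -2.
Column maxima: A → 6, B → 4, C → 2; minimax = 2.
-2 ≠ 2, so there is no saddle point; optimal play is mixed.
A is strictly dominated by B (it gives the attacker strictly more in every row), so the defender never plays it.
On the remaining 2×2 (Flank, Center vs B, C):
Let the attacker play Flank with probability p. Expected payoff against B: 4p + (-2)(1−p) = 6p − 2; against C: (-12)p + 2(1−p) = −14p + 2.
Setting these equal: 6p − 2 = −14p + 2 ⇒ 20p = 4 ⇒ p = 1/5, and the value is (6)·(1/5) − 2 = -4/5.
For the defender: with q = P(B), equating Flank's and Center's payoffs gives 16q − 12 = −4q + 2 ⇒ q = 7/10.

-4/5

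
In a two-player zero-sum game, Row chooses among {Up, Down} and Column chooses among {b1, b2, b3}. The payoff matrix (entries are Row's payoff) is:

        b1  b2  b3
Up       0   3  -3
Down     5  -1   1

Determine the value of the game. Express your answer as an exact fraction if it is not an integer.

0

Row minima: Up → -3, Down → -1; maximin = -1.
Column maxima: b1 → 5, b2 → 3, b3 → 1; minimax = 1.
-1 ≠ 1, so there is no saddle point; optimal play is mixed.
b1 is strictly dominated by b3 (it gives Row strictly more in every row), so Column never plays it.
On the remaining 2×2 (Up, Down vs b2, b3):
Let Row play Up with probability p. Expected payoff against b2: 3p + (-1)(1−p) = 4p − 1; against b3: (-3)p + 1(1−p) = −4p + 1.
Setting these equal: 4p − 1 = −4p + 1 ⇒ 8p = 2 ⇒ p = 1/4, and the value is (4)·(1/4) − 1 = 0.
For Column: with q = P(b2), equating Up's and Down's payoffs gives 6q − 3 = −2q + 1 ⇒ q = 1/2.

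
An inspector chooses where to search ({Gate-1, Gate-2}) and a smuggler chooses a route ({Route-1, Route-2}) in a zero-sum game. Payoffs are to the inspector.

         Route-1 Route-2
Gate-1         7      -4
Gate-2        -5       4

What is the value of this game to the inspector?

2/5

Row minima: Gate-1 → -4, Gate-2 → -5; maximin = -4.
Column maxima: Route-1 → 7, Route-2 → 4; minimax = 4.
-4 ≠ 4, so there is no saddle point; optimal play is mixed.
Let the inspector play Gate-1 with probability p. Expected payoff against Route-1: 7p + (-5)(1−p) = 12p − 5; against Route-2: (-4)p + 4(1−p) = −8p + 4.
Setting these equal: 12p − 5 = −8p + 4 ⇒ 20p = 9 ⇒ p = 9/20, and the value is (12)·(9/20) − 5 = 2/5.
For the smuggler: with q = P(Route-1), equating Gate-1's and Gate-2's payoffs gives 11q − 4 = −9q + 4 ⇒ q = 2/5.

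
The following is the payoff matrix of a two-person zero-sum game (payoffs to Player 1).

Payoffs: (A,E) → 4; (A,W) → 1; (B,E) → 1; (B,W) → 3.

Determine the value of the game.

11/5

Row minima: A → 1, B → 1; maximin = 1.
Column maxima: E → 4, W → 3; minimax = 3.
1 ≠ 3, so there is no saddle point; optimal play is mixed.
Let Player 1 play A with probability p. Expected payoff against E: 4p + 1(1−p) = 3p + 1; against W: 1p + 3(1−p) = −2p + 3.
Setting these equal: 3p + 1 = −2p + 3 ⇒ 5p = 2 ⇒ p = 2/5, and the value is (3)·(2/5) + 1 = 11/5.
For Player 2: with q = P(E), equating A's and B's payoffs gives 3q + 1 = −2q + 3 ⇒ q = 2/5.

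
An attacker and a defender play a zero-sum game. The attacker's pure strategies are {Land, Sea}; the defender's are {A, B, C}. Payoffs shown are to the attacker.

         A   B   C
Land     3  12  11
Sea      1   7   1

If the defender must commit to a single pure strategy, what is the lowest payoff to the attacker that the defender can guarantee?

Column maxima: A → 3, B → 12, C → 11.
The smallest of these is 3.

3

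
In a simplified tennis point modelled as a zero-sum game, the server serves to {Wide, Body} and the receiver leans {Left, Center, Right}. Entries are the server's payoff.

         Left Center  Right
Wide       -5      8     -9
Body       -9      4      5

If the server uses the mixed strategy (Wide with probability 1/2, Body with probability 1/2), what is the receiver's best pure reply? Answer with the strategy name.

If the receiver plays Left, the server's expected payoff is (1/2)·(-5) + (1/2)·(-9) = -7.
If the receiver plays Center, the server's expected payoff is (1/2)·8 + (1/2)·4 = 6.
If the receiver plays Right, the server's expected payoff is (1/2)·(-9) + (1/2)·5 = -2.
The receiver minimizes the server's payoff; the smallest is -7, so the best response is Left.

Left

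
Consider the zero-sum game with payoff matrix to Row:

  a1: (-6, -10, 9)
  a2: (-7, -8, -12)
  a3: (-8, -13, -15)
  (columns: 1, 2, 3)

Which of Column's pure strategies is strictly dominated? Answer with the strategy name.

2 holds Row's payoff strictly below 1 in every row: -10 < -6, -8 < -7, -13 < -8.
So 1 is strictly dominated for Column.

1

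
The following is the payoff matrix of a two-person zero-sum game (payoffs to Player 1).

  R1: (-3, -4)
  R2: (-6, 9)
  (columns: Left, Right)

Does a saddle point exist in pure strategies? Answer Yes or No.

Row minima: R1 → -4, R2 → -6; maximin = -4.
Column maxima: Left → -3, Right → 9; minimax = -3.
-4 ≠ -3, so no pure-strategy equilibrium exists.

No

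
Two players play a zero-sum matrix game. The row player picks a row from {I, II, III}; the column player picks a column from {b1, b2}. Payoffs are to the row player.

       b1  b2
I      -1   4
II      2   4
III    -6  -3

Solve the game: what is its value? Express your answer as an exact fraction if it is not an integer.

Row minima: I → -1, II → 2, III → -6; maximin = 2.
Column maxima: b1 → 2, b2 → 4; minimax = 2.
Since maximin = minimax = 2, there is a saddle point and the value is 2.

2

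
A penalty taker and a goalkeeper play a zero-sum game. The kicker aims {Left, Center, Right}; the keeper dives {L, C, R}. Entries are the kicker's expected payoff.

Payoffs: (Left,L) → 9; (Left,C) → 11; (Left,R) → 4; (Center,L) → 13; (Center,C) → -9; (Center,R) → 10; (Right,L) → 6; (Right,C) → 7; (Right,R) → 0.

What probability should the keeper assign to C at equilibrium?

3/13

Row minima: Left → 4, Center → -9, Right → 0; maximin = 4.
Column maxima: L → 13, C → 11, R → 10; minimax = 10.
4 ≠ 10, so there is no saddle point; optimal play is mixed.
Right is strictly dominated by Left, so the kicker never plays it.
L is strictly dominated by R (it gives the kicker strictly more in every row), so the keeper never plays it.
On the remaining 2×2 (Left, Center vs C, R):
Let the kicker play Left with probability p. Expected payoff against C: 11p + (-9)(1−p) = 20p − 9; against R: 4p + 10(1−p) = −6p + 10.
Setting these equal: 20p − 9 = −6p + 10 ⇒ 26p = 19 ⇒ p = 19/26, and the value is (20)·(19/26) − 9 = 73/13.
For the keeper: with q = P(C), equating Left's and Center's payoffs gives 7q + 4 = −19q + 10 ⇒ q = 3/13.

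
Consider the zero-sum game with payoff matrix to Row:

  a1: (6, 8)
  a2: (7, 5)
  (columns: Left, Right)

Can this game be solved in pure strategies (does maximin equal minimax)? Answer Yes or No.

Row minima: a1 → 6, a2 → 5; maximin = 6.
Column maxima: Left → 7, Right → 8; minimax = 7.
6 ≠ 7, so no pure-strategy equilibrium exists.

No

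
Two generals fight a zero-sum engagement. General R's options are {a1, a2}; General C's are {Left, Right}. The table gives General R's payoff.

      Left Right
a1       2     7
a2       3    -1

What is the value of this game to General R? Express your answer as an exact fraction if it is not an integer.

23/9

Row minima: a1 → 2, a2 → -1; maximin = 2.
Column maxima: Left → 3, Right → 7; minimax = 3.
2 ≠ 3, so there is no saddle point; optimal play is mixed.
Let General R play a1 with probability p. Expected payoff against Left: 2p + 3(1−p) = −p + 3; against Right: 7p + (-1)(1−p) = 8p − 1.
Setting these equal: −p + 3 = 8p − 1 ⇒ −9p = -4 ⇒ p = 4/9, and the value is (-1)·(4/9) + 3 = 23/9.
For General C: with q = P(Left), equating a1's and a2's payoffs gives −5q + 7 = 4q − 1 ⇒ q = 8/9.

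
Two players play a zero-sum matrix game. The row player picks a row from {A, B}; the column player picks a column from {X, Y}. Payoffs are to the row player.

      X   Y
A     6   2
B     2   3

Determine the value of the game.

14/5

Row minima: A → 2, B → 2; maximin = 2.
Column maxima: X → 6, Y → 3; minimax = 3.
2 ≠ 3, so there is no saddle point; optimal play is mixed.
Let the row player play A with probability p. Expected payoff against X: 6p + 2(1−p) = 4p + 2; against Y: 2p + 3(1−p) = −p + 3.
Setting these equal: 4p + 2 = −p + 3 ⇒ 5p = 1 ⇒ p = 1/5, and the value is (4)·(1/5) + 2 = 14/5.
For the column player: with q = P(X), equating A's and B's payoffs gives 4q + 2 = −q + 3 ⇒ q = 1/5.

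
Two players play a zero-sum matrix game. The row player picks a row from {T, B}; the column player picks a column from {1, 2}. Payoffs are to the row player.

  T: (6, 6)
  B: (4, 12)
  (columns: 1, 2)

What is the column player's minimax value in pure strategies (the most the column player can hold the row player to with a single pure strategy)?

6

Column maxima: 1 → 6, 2 → 12.
The smallest of these is 6.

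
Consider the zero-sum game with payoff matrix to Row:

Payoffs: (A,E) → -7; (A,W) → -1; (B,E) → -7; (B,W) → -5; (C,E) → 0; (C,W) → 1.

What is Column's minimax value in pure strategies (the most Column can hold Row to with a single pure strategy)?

Column maxima: E → 0, W → 1.
The smallest of these is 0.

0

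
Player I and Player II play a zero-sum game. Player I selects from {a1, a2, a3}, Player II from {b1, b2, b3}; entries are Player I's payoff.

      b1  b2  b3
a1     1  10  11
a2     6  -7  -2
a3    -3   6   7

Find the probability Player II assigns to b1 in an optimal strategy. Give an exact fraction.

Row minima: a1 → 1, a2 → -7, a3 → -3; maximin = 1.
Column maxima: b1 → 6, b2 → 10, b3 → 11; minimax = 6.
1 ≠ 6, so there is no saddle point; optimal play is mixed.
a3 is strictly dominated by a1, so Player I never plays it.
b3 is strictly dominated by b2 (it gives Player I strictly more in every row), so Player II never plays it.
On the remaining 2×2 (a1, a2 vs b1, b2):
Let Player I play a1 with probability p. Expected payoff against b1: 1p + 6(1−p) = −5p + 6; against b2: 10p + (-7)(1−p) = 17p − 7.
Setting these equal: −5p + 6 = 17p − 7 ⇒ −22p = -13 ⇒ p = 13/22, and the value is (-5)·(13/22) + 6 = 67/22.
For Player II: with q = P(b1), equating a1's and a2's payoffs gives −9q + 10 = 13q − 7 ⇒ q = 17/22.

17/22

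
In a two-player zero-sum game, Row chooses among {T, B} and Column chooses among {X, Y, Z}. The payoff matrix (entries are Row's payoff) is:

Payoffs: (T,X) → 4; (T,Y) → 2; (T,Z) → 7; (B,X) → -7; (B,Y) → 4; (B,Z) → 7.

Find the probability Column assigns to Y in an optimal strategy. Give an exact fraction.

Row minima: T → 2, B → -7; maximin = 2.
Column maxima: X → 4, Y → 4, Z → 7; minimax = 4.
2 ≠ 4, so there is no saddle point; optimal play is mixed.
Z is strictly dominated by X (it gives Row strictly more in every row), so Column never plays it.
On the remaining 2×2 (T, B vs X, Y):
Let Row play T with probability p. Expected payoff against X: 4p + (-7)(1−p) = 11p − 7; against Y: 2p + 4(1−p) = −2p + 4.
Setting these equal: 11p − 7 = −2p + 4 ⇒ 13p = 11 ⇒ p = 11/13, and the value is (11)·(11/13) − 7 = 30/13.
For Column: with q = P(X), equating T's and B's payoffs gives 2q + 2 = −11q + 4 ⇒ q = 2/13.

11/13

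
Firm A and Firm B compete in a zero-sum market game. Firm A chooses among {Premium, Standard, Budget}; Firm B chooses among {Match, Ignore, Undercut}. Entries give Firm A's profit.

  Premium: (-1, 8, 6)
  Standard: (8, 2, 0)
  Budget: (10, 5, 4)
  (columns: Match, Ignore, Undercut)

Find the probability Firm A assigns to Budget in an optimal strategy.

Row minima: Premium → -1, Standard → 0, Budget → 4; maximin = 4.
Column maxima: Match → 10, Ignore → 8, Undercut → 6; minimax = 6.
4 ≠ 6, so there is no saddle point; optimal play is mixed.
Standard is strictly dominated by Budget, so Firm A never plays it.
Ignore is strictly dominated by Undercut (it gives Firm A strictly more in every row), so Firm B never plays it.
On the remaining 2×2 (Premium, Budget vs Match, Undercut):
Let Firm A play Premium with probability p. Expected payoff against Match: (-1)p + 10(1−p) = −11p + 10; against Undercut: 6p + 4(1−p) = 2p + 4.
Setting these equal: −11p + 10 = 2p + 4 ⇒ −13p = -6 ⇒ p = 6/13, and the value is (-11)·(6/13) + 10 = 64/13.
For Firm B: with q = P(Match), equating Premium's and Budget's payoffs gives −7q + 6 = 6q + 4 ⇒ q = 2/13.

7/13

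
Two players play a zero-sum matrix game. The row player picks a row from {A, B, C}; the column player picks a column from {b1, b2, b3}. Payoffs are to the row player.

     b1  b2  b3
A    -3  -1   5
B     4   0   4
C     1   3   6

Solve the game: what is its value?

2

Row minima: A → -3, B → 0, C → 1; maximin = 1.
Column maxima: b1 → 4, b2 → 3, b3 → 6; minimax = 3.
1 ≠ 3, so there is no saddle point; optimal play is mixed.
A is strictly dominated by C, so the row player never plays it.
b3 is strictly dominated by b2 (it gives the row player strictly more in every row), so the column player never plays it.
On the remaining 2×2 (B, C vs b1, b2):
Let the row player play B with probability p. Expected payoff against b1: 4p + 1(1−p) = 3p + 1; against b2: 0p + 3(1−p) = −3p + 3.
Setting these equal: 3p + 1 = −3p + 3 ⇒ 6p = 2 ⇒ p = 1/3, and the value is (3)·(1/3) + 1 = 2.
For the column player: with q = P(b1), equating B's and C's payoffs gives 4q = −2q + 3 ⇒ q = 1/2.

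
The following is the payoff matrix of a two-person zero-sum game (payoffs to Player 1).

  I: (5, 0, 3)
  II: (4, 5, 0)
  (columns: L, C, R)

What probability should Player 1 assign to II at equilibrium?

Row minima: I → 0, II → 0; maximin = 0.
Column maxima: L → 5, C → 5, R → 3; minimax = 3.
0 ≠ 3, so there is no saddle point; optimal play is mixed.
L is strictly dominated by R (it gives Player 1 strictly more in every row), so Player 2 never plays it.
On the remaining 2×2 (I, II vs C, R):
Let Player 1 play I with probability p. Expected payoff against C: 0p + 5(1−p) = −5p + 5; against R: 3p + 0(1−p) = 3p.
Setting these equal: −5p + 5 = 3p ⇒ −8p = -5 ⇒ p = 5/8, and the value is (-5)·(5/8) + 5 = 15/8.
For Player 2: with q = P(C), equating I's and II's payoffs gives −3q + 3 = 5q ⇒ q = 3/8.

3/8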